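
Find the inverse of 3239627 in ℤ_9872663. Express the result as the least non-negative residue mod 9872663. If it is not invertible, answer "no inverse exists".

Run Euclid on (9872663, 3239627):
9872663 = 3×3239627 + 153782
3239627 = 21×153782 + 10205
153782 = 15×10205 + 707
10205 = 14×707 + 307
707 = 2×307 + 93
307 = 3×93 + 28
93 = 3×28 + 9
28 = 3×9 + 1
9 = 9×1 + 0
The gcd is 1. Working backward:
1 = 28 − 3·9
1 = −3·93 + 10·28
1 = 10·307 − 33·93
1 = −33·707 + 76·307
1 = 76·10205 − 1097·707
1 = −1097·153782 + 16531·10205
1 = 16531·3239627 − 348248·153782
1 = −348248·9872663 + 1061275·3239627
So 3239627·1061275 ≡ 1 (mod 9872663).

1061275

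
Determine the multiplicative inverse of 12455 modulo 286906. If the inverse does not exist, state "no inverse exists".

Extended Euclidean algorithm:
286906 = 23·12455 + 441
12455 = 28·441 + 107
441 = 4·107 + 13
107 = 8·13 + 3
13 = 4·3 + 1
3 = 3·1 + 0
Since gcd(12455, 286906) = 1, back-substitute to write 1 as a combination:
1 = 13 − 4·3
1 = −4·107 + 33·13
1 = 33·441 − 136·107
1 = −136·12455 + 3841·441
1 = 3841·286906 − 88479·12455
So 12455·(-88479) ≡ 1 (mod 286906), and -88479 ≡ 198427 (mod 286906).

198427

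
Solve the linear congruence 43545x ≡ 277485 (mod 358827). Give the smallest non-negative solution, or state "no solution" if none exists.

36058

First find gcd(43545, 358827):
358827 = 8*43545 + 10467
43545 = 4*10467 + 1677
10467 = 6*1677 + 405
1677 = 4*405 + 57
405 = 7*57 + 6
57 = 9*6 + 3
6 = 2*3 + 0
gcd = 3 and 3 | 277485, so solutions exist. Divide through by 3: 14515x ≡ 92495 (mod 119609).
Now find 14515⁻¹ mod 119609:
119609 = 8*14515 + 3489
14515 = 4*3489 + 559
3489 = 6*559 + 135
559 = 4*135 + 19
135 = 7*19 + 2
19 = 9*2 + 1
2 = 2*1 + 0
Back-substitute:
1 = 19 − 9·2
1 = −9·135 + 64·19
1 = 64·559 − 265·135
1 = −265·3489 + 1654·559
1 = 1654·14515 − 6881·3489
1 = −6881·119609 + 56702·14515
So 14515⁻¹ ≡ 56702 (mod 119609).
Then x ≡ 56702·92495 ≡ 36058 (mod 119609); the smallest non-negative solution is x = 36058.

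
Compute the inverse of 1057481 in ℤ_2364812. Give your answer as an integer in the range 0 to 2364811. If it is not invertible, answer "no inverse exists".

1816045

Run Euclid on (2364812, 1057481):
2364812 = 2*1057481 + 249850
1057481 = 4*249850 + 58081
249850 = 4*58081 + 17526
58081 = 3*17526 + 5503
17526 = 3*5503 + 1017
5503 = 5*1017 + 418
1017 = 2*418 + 181
418 = 2*181 + 56
181 = 3*56 + 13
56 = 4*13 + 4
13 = 3*4 + 1
4 = 4*1 + 0
gcd = 1, so the inverse exists. Back-substitute:
1 = 13 − 3·4
1 = −3·56 + 13·13
1 = 13·181 − 42·56
1 = −42·418 + 97·181
1 = 97·1017 − 236·418
1 = −236·5503 + 1277·1017
1 = 1277·17526 − 4067·5503
1 = −4067·58081 + 13478·17526
1 = 13478·249850 − 57979·58081
1 = −57979·1057481 + 245394·249850
1 = 245394·2364812 − 548767·1057481
So 1057481·(-548767) ≡ 1 (mod 2364812), and -548767 ≡ 1816045 (mod 2364812).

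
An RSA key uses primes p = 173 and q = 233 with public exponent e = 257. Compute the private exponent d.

16769

φ(n) = (p−1)(q−1) = 172·232 = 39904.
Need d with 257·d ≡ 1 (mod 39904). Apply the extended Euclidean algorithm:
39904 = 155·257 + 69
257 = 3·69 + 50
69 = 1·50 + 19
50 = 2·19 + 12
19 = 1·12 + 7
12 = 1·7 + 5
7 = 1·5 + 2
5 = 2·2 + 1
2 = 2·1 + 0
Back-substitute:
1 = 5 − 2·2
1 = −2·7 + 3·5
1 = 3·12 − 5·7
1 = −5·19 + 8·12
1 = 8·50 − 21·19
1 = −21·69 + 29·50
1 = 29·257 − 108·69
1 = −108·39904 + 16769·257
So 257·16769 ≡ 1 (mod 39904), hence d = 16769.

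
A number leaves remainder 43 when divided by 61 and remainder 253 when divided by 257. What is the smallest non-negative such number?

3337

Write x = 43 + 61·k. Then 61·k ≡ 253 − 43 ≡ 210 (mod 257).
Need 61⁻¹ mod 257. Extended Euclid on (257, 61):
257 = 4·61 + 13
61 = 4·13 + 9
13 = 1·9 + 4
9 = 2·4 + 1
4 = 4·1 + 0
Back-substitute:
1 = 9 − 2·4
1 = −2·13 + 3·9
1 = 3·61 − 14·13
1 = −14·257 + 59·61
61⁻¹ ≡ 59 (mod 257), so k ≡ 59·210 ≡ 54 (mod 257).
x = 43 + 61·54 = 3337.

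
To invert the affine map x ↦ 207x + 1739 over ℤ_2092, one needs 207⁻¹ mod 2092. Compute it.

475

gcd(2092, 207) by repeated division:
2092 = 10*207 + 22
207 = 9*22 + 9
22 = 2*9 + 4
9 = 2*4 + 1
4 = 4*1 + 0
gcd = 1, so the inverse exists. Back-substitute:
1 = 9 − 2·4
1 = −2·22 + 5·9
1 = 5·207 − 47·22
1 = −47·2092 + 475·207
So 207·475 ≡ 1 (mod 2092).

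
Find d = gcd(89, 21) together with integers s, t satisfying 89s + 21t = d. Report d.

1

Apply Euclid's algorithm to 89 and 21:
89 = 4*21 + 5
21 = 4*5 + 1
5 = 5*1 + 0
gcd(89, 21) = 1.
Back-substituting:
1 = 21 − 4·5
1 = −4·89 + 17·21
So 1 = (-4)·89 + (17)·21.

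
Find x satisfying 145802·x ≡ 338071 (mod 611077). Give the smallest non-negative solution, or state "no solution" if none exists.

103687

First find gcd(145802, 611077):
611077 = 4*145802 + 27869
145802 = 5*27869 + 6457
27869 = 4*6457 + 2041
6457 = 3*2041 + 334
2041 = 6*334 + 37
334 = 9*37 + 1
37 = 37*1 + 0
gcd = 1, so a unique solution mod 611077 exists.
Back-substitute for the Bézout coefficients:
1 = 334 − 9·37
1 = −9·2041 + 55·334
1 = 55·6457 − 174·2041
1 = −174·27869 + 751·6457
1 = 751·145802 − 3929·27869
1 = −3929·611077 + 16467·145802
So 145802·(16467) ≡ 1 (mod 611077), giving 145802⁻¹ ≡ 16467.
x ≡ 145802⁻¹·338071 ≡ 16467·338071 ≡ 103687 (mod 611077).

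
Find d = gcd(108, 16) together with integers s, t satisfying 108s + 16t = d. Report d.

Repeated division:
108 = 6*16 + 12
16 = 1*12 + 4
12 = 3*4 + 0
gcd(108, 16) = 4.
Back-substituting:
4 = 16 − 12
4 = −108 + 7·16
So 4 = (-1)·108 + (7)·16.

4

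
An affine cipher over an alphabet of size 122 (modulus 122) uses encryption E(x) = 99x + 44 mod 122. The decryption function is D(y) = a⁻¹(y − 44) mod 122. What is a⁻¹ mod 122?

53

Run Euclid on (122, 99):
122 = 1·99 + 23
99 = 4·23 + 7
23 = 3·7 + 2
7 = 3·2 + 1
2 = 2·1 + 0
The gcd is 1. Working backward:
1 = 7 − 3·2
1 = −3·23 + 10·7
1 = 10·99 − 43·23
1 = −43·122 + 53·99
So 99·53 ≡ 1 (mod 122).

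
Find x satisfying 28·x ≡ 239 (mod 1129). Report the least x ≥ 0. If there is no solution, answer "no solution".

694

First find gcd(28, 1129):
1129 = 40*28 + 9
28 = 3*9 + 1
9 = 9*1 + 0
gcd = 1, so a unique solution mod 1129 exists.
Back-substitute for the Bézout coefficients:
1 = 28 − 3·9
1 = −3·1129 + 121·28
So 28·(121) ≡ 1 (mod 1129), giving 28⁻¹ ≡ 121.
x ≡ 28⁻¹·239 ≡ 121·239 ≡ 694 (mod 1129).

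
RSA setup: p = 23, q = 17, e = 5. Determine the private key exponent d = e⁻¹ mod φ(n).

φ(n) = (p−1)(q−1) = 22·16 = 352.
Need d with 5·d ≡ 1 (mod 352). Apply the extended Euclidean algorithm:
352 = 70×5 + 2
5 = 2×2 + 1
2 = 2×1 + 0
Back-substitute:
1 = 5 − 2·2
1 = −2·352 + 141·5
So 5·141 ≡ 1 (mod 352), hence d = 141.

141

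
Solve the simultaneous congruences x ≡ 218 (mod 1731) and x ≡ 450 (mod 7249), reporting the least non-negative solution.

Write x = 218 + 1731·k. Then 1731·k ≡ 450 − 218 ≡ 232 (mod 7249).
Need 1731⁻¹ mod 7249. Extended Euclid on (7249, 1731):
7249 = 4*1731 + 325
1731 = 5*325 + 106
325 = 3*106 + 7
106 = 15*7 + 1
7 = 7*1 + 0
Back-substitute:
1 = 106 − 15·7
1 = −15·325 + 46·106
1 = 46·1731 − 245·325
1 = −245·7249 + 1026·1731
1731⁻¹ ≡ 1026 (mod 7249), so k ≡ 1026·232 ≡ 6064 (mod 7249).
x = 218 + 1731·6064 = 10497002.

10497002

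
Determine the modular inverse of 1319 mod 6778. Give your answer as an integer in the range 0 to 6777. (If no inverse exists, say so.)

Apply the Euclidean algorithm to 6778 and 1319:
6778 = 5×1319 + 183
1319 = 7×183 + 38
183 = 4×38 + 31
38 = 1×31 + 7
31 = 4×7 + 3
7 = 2×3 + 1
3 = 3×1 + 0
gcd = 1, so the inverse exists. Back-substitute:
1 = 7 − 2·3
1 = −2·31 + 9·7
1 = 9·38 − 11·31
1 = −11·183 + 53·38
1 = 53·1319 − 382·183
1 = −382·6778 + 1963·1319
So 1319·1963 ≡ 1 (mod 6778).

1963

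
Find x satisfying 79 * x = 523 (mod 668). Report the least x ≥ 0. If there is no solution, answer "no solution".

125

First find gcd(79, 668):
668 = 8*79 + 36
79 = 2*36 + 7
36 = 5*7 + 1
7 = 7*1 + 0
gcd = 1, so a unique solution mod 668 exists.
Back-substitute for the Bézout coefficients:
1 = 36 − 5·7
1 = −5·79 + 11·36
1 = 11·668 − 93·79
So 79·(-93) ≡ 1 (mod 668), giving 79⁻¹ ≡ 575.
x ≡ 79⁻¹·523 ≡ 575·523 ≡ 125 (mod 668).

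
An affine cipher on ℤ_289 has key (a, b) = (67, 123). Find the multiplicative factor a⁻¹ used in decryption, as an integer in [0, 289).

220

Apply the Euclidean algorithm to 289 and 67:
289 = 4·67 + 21
67 = 3·21 + 4
21 = 5·4 + 1
4 = 4·1 + 0
The gcd is 1. Working backward:
1 = 21 − 5·4
1 = −5·67 + 16·21
1 = 16·289 − 69·67
So 67·(-69) ≡ 1 (mod 289), and -69 ≡ 220 (mod 289).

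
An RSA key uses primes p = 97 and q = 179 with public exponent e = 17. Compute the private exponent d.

11057

φ(n) = (p−1)(q−1) = 96·178 = 17088.
Need d with 17·d ≡ 1 (mod 17088). Apply the extended Euclidean algorithm:
17088 = 1005×17 + 3
17 = 5×3 + 2
3 = 1×2 + 1
2 = 2×1 + 0
Back-substitute:
1 = 3 − 2
1 = −17 + 6·3
1 = 6·17088 − 6031·17
So 17·(-6031) ≡ 1 (mod 17088), hence d ≡ -6031 ≡ 11057 (mod 17088).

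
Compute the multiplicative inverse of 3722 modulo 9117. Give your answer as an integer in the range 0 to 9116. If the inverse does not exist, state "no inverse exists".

Run Euclid on (9117, 3722):
9117 = 2*3722 + 1673
3722 = 2*1673 + 376
1673 = 4*376 + 169
376 = 2*169 + 38
169 = 4*38 + 17
38 = 2*17 + 4
17 = 4*4 + 1
4 = 4*1 + 0
The gcd is 1. Working backward:
1 = 17 − 4·4
1 = −4·38 + 9·17
1 = 9·169 − 40·38
1 = −40·376 + 89·169
1 = 89·1673 − 396·376
1 = −396·3722 + 881·1673
1 = 881·9117 − 2158·3722
So 3722·(-2158) ≡ 1 (mod 9117), and -2158 ≡ 6959 (mod 9117).

6959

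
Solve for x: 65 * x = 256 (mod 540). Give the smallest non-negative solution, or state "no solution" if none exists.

gcd(65, 540):
540 = 8*65 + 20
65 = 3*20 + 5
20 = 4*5 + 0
gcd = 5, but 5 ∤ 256, so the congruence has no solution.

no solution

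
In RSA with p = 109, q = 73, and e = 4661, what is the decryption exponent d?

4733

φ(n) = (p−1)(q−1) = 108·72 = 7776.
Need d with 4661·d ≡ 1 (mod 7776). Apply the extended Euclidean algorithm:
7776 = 1*4661 + 3115
4661 = 1*3115 + 1546
3115 = 2*1546 + 23
1546 = 67*23 + 5
23 = 4*5 + 3
5 = 1*3 + 2
3 = 1*2 + 1
2 = 2*1 + 0
Back-substitute:
1 = 3 − 2
1 = −5 + 2·3
1 = 2·23 − 9·5
1 = −9·1546 + 605·23
1 = 605·3115 − 1219·1546
1 = −1219·4661 + 1824·3115
1 = 1824·7776 − 3043·4661
So 4661·(-3043) ≡ 1 (mod 7776), hence d ≡ -3043 ≡ 4733 (mod 7776).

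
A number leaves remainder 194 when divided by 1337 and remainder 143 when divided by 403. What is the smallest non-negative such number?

407979

Write x = 194 + 1337·k. Then 1337·k ≡ 143 − 194 ≡ 352 (mod 403).
Need 1337⁻¹ mod 403. Extended Euclid on (403, 128):
403 = 3·128 + 19
128 = 6·19 + 14
19 = 1·14 + 5
14 = 2·5 + 4
5 = 1·4 + 1
4 = 4·1 + 0
Back-substitute:
1 = 5 − 4
1 = −14 + 3·5
1 = 3·19 − 4·14
1 = −4·128 + 27·19
1 = 27·403 − 85·128
1337⁻¹ ≡ 318 (mod 403), so k ≡ 318·352 ≡ 305 (mod 403).
x = 194 + 1337·305 = 407979.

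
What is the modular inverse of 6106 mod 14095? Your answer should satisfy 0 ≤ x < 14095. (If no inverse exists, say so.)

Apply the Euclidean algorithm to 14095 and 6106:
14095 = 2×6106 + 1883
6106 = 3×1883 + 457
1883 = 4×457 + 55
457 = 8×55 + 17
55 = 3×17 + 4
17 = 4×4 + 1
4 = 4×1 + 0
gcd = 1, so the inverse exists. Back-substitute:
1 = 17 − 4·4
1 = −4·55 + 13·17
1 = 13·457 − 108·55
1 = −108·1883 + 445·457
1 = 445·6106 − 1443·1883
1 = −1443·14095 + 3331·6106
So 6106·3331 ≡ 1 (mod 14095).

3331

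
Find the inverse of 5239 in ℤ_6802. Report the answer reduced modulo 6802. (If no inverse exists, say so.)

4613

Run Euclid on (6802, 5239):
6802 = 1·5239 + 1563
5239 = 3·1563 + 550
1563 = 2·550 + 463
550 = 1·463 + 87
463 = 5·87 + 28
87 = 3·28 + 3
28 = 9·3 + 1
3 = 3·1 + 0
gcd = 1, so the inverse exists. Back-substitute:
1 = 28 − 9·3
1 = −9·87 + 28·28
1 = 28·463 − 149·87
1 = −149·550 + 177·463
1 = 177·1563 − 503·550
1 = −503·5239 + 1686·1563
1 = 1686·6802 − 2189·5239
Thus 5239·(-2189) ≡ 1 (mod 6802); reducing, -2189 mod 6802 = 4613.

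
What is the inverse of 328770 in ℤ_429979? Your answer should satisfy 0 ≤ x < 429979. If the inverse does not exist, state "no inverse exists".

Apply the Euclidean algorithm to 429979 and 328770:
429979 = 1·328770 + 101209
328770 = 3·101209 + 25143
101209 = 4·25143 + 637
25143 = 39·637 + 300
637 = 2·300 + 37
300 = 8·37 + 4
37 = 9·4 + 1
4 = 4·1 + 0
The gcd is 1. Working backward:
1 = 37 − 9·4
1 = −9·300 + 73·37
1 = 73·637 − 155·300
1 = −155·25143 + 6118·637
1 = 6118·101209 − 24627·25143
1 = −24627·328770 + 79999·101209
1 = 79999·429979 − 104626·328770
Thus 328770·(-104626) ≡ 1 (mod 429979); reducing, -104626 mod 429979 = 325353.

325353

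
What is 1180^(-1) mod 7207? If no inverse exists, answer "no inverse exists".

5845

Apply the Euclidean algorithm to 7207 and 1180:
7207 = 6*1180 + 127
1180 = 9*127 + 37
127 = 3*37 + 16
37 = 2*16 + 5
16 = 3*5 + 1
5 = 5*1 + 0
The gcd is 1. Working backward:
1 = 16 − 3·5
1 = −3·37 + 7·16
1 = 7·127 − 24·37
1 = −24·1180 + 223·127
1 = 223·7207 − 1362·1180
Thus 1180·(-1362) ≡ 1 (mod 7207); reducing, -1362 mod 7207 = 5845.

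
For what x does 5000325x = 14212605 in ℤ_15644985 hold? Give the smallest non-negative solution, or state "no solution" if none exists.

First find gcd(5000325, 15644985):
15644985 = 3·5000325 + 644010
5000325 = 7·644010 + 492255
644010 = 1·492255 + 151755
492255 = 3·151755 + 36990
151755 = 4·36990 + 3795
36990 = 9·3795 + 2835
3795 = 1·2835 + 960
2835 = 2·960 + 915
960 = 1·915 + 45
915 = 20·45 + 15
45 = 3·15 + 0
gcd = 15 and 15 | 14212605, so solutions exist. Divide through by 15: 333355x ≡ 947507 (mod 1042999).
Now find 333355⁻¹ mod 1042999:
1042999 = 3·333355 + 42934
333355 = 7·42934 + 32817
42934 = 1·32817 + 10117
32817 = 3·10117 + 2466
10117 = 4·2466 + 253
2466 = 9·253 + 189
253 = 1·189 + 64
189 = 2·64 + 61
64 = 1·61 + 3
61 = 20·3 + 1
3 = 3·1 + 0
Back-substitute:
1 = 61 − 20·3
1 = −20·64 + 21·61
1 = 21·189 − 62·64
1 = −62·253 + 83·189
1 = 83·2466 − 809·253
1 = −809·10117 + 3319·2466
1 = 3319·32817 − 10766·10117
1 = −10766·42934 + 14085·32817
1 = 14085·333355 − 109361·42934
1 = −109361·1042999 + 342168·333355
So 333355⁻¹ ≡ 342168 (mod 1042999).
Then x ≡ 342168·947507 ≡ 766016 (mod 1042999); the smallest non-negative solution is x = 766016.

766016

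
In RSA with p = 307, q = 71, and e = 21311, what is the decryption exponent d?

7271

φ(n) = (p−1)(q−1) = 306·70 = 21420.
Need d with 21311·d ≡ 1 (mod 21420). Apply the extended Euclidean algorithm:
21420 = 1*21311 + 109
21311 = 195*109 + 56
109 = 1*56 + 53
56 = 1*53 + 3
53 = 17*3 + 2
3 = 1*2 + 1
2 = 2*1 + 0
Back-substitute:
1 = 3 − 2
1 = −53 + 18·3
1 = 18·56 − 19·53
1 = −19·109 + 37·56
1 = 37·21311 − 7234·109
1 = −7234·21420 + 7271·21311
So 21311·7271 ≡ 1 (mod 21420), hence d = 7271.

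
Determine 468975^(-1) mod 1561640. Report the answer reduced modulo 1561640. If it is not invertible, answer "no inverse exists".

Euclidean algorithm on 1561640, 468975:
1561640 = 3·468975 + 154715
468975 = 3·154715 + 4830
154715 = 32·4830 + 155
4830 = 31·155 + 25
155 = 6·25 + 5
25 = 5·5 + 0
Since gcd = 5 > 1, 468975 is not a unit mod 1561640.

no inverse exists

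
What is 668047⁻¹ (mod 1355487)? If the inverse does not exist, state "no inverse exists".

Extended Euclidean algorithm:
1355487 = 2·668047 + 19393
668047 = 34·19393 + 8685
19393 = 2·8685 + 2023
8685 = 4·2023 + 593
2023 = 3·593 + 244
593 = 2·244 + 105
244 = 2·105 + 34
105 = 3·34 + 3
34 = 11·3 + 1
3 = 3·1 + 0
The gcd is 1. Working backward:
1 = 34 − 11·3
1 = −11·105 + 34·34
1 = 34·244 − 79·105
1 = −79·593 + 192·244
1 = 192·2023 − 655·593
1 = −655·8685 + 2812·2023
1 = 2812·19393 − 6279·8685
1 = −6279·668047 + 216298·19393
1 = 216298·1355487 − 438875·668047
So 668047·(-438875) ≡ 1 (mod 1355487), and -438875 ≡ 916612 (mod 1355487).

916612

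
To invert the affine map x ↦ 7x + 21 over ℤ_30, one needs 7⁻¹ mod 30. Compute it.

gcd(30, 7) by repeated division:
30 = 4*7 + 2
7 = 3*2 + 1
2 = 2*1 + 0
The gcd is 1. Working backward:
1 = 7 − 3·2
1 = −3·30 + 13·7
So 7·13 ≡ 1 (mod 30).

13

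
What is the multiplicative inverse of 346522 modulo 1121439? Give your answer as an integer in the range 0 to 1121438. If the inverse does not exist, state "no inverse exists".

no inverse exists

Compute gcd(346522, 1121439):
1121439 = 3*346522 + 81873
346522 = 4*81873 + 19030
81873 = 4*19030 + 5753
19030 = 3*5753 + 1771
5753 = 3*1771 + 440
1771 = 4*440 + 11
440 = 40*11 + 0
Since gcd = 11 > 1, 346522 is not a unit mod 1121439.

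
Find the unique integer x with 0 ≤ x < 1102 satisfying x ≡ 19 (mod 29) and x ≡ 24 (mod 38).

860

Write x = 19 + 29·k. Then 29·k ≡ 24 − 19 ≡ 5 (mod 38).
Need 29⁻¹ mod 38. Extended Euclid on (38, 29):
38 = 1*29 + 9
29 = 3*9 + 2
9 = 4*2 + 1
2 = 2*1 + 0
Back-substitute:
1 = 9 − 4·2
1 = −4·29 + 13·9
1 = 13·38 − 17·29
29⁻¹ ≡ 21 (mod 38), so k ≡ 21·5 ≡ 29 (mod 38).
x = 19 + 29·29 = 860.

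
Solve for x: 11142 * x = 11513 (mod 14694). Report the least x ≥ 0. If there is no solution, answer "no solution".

no solution

gcd(11142, 14694):
14694 = 1·11142 + 3552
11142 = 3·3552 + 486
3552 = 7·486 + 150
486 = 3·150 + 36
150 = 4·36 + 6
36 = 6·6 + 0
gcd = 6, but 6 ∤ 11513, so the congruence has no solution.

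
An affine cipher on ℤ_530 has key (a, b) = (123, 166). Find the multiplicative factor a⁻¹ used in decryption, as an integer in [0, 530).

gcd(530, 123) by repeated division:
530 = 4×123 + 38
123 = 3×38 + 9
38 = 4×9 + 2
9 = 4×2 + 1
2 = 2×1 + 0
Since gcd(123, 530) = 1, back-substitute to write 1 as a combination:
1 = 9 − 4·2
1 = −4·38 + 17·9
1 = 17·123 − 55·38
1 = −55·530 + 237·123
So 123·237 ≡ 1 (mod 530).

237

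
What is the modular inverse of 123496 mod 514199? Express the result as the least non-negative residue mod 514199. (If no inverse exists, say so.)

501379

Apply the Euclidean algorithm to 514199 and 123496:
514199 = 4×123496 + 20215
123496 = 6×20215 + 2206
20215 = 9×2206 + 361
2206 = 6×361 + 40
361 = 9×40 + 1
40 = 40×1 + 0
gcd = 1, so the inverse exists. Back-substitute:
1 = 361 − 9·40
1 = −9·2206 + 55·361
1 = 55·20215 − 504·2206
1 = −504·123496 + 3079·20215
1 = 3079·514199 − 12820·123496
Thus 123496·(-12820) ≡ 1 (mod 514199); reducing, -12820 mod 514199 = 501379.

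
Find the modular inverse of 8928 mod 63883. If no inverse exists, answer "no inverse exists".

44170

Apply the Euclidean algorithm to 63883 and 8928:
63883 = 7·8928 + 1387
8928 = 6·1387 + 606
1387 = 2·606 + 175
606 = 3·175 + 81
175 = 2·81 + 13
81 = 6·13 + 3
13 = 4·3 + 1
3 = 3·1 + 0
The gcd is 1. Working backward:
1 = 13 − 4·3
1 = −4·81 + 25·13
1 = 25·175 − 54·81
1 = −54·606 + 187·175
1 = 187·1387 − 428·606
1 = −428·8928 + 2755·1387
1 = 2755·63883 − 19713·8928
Thus 8928·(-19713) ≡ 1 (mod 63883); reducing, -19713 mod 63883 = 44170.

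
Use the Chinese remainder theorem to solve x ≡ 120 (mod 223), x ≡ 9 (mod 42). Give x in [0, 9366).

Write x = 120 + 223·k. Then 223·k ≡ 9 − 120 ≡ 15 (mod 42).
Need 223⁻¹ mod 42. Extended Euclid on (42, 13):
42 = 3·13 + 3
13 = 4·3 + 1
3 = 3·1 + 0
Back-substitute:
1 = 13 − 4·3
1 = −4·42 + 13·13
223⁻¹ ≡ 13 (mod 42), so k ≡ 13·15 ≡ 27 (mod 42).
x = 120 + 223·27 = 6141.

6141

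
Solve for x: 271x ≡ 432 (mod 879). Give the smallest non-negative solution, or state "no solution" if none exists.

First find gcd(271, 879):
879 = 3·271 + 66
271 = 4·66 + 7
66 = 9·7 + 3
7 = 2·3 + 1
3 = 3·1 + 0
gcd = 1, so a unique solution mod 879 exists.
Back-substitute for the Bézout coefficients:
1 = 7 − 2·3
1 = −2·66 + 19·7
1 = 19·271 − 78·66
1 = −78·879 + 253·271
So 271·(253) ≡ 1 (mod 879), giving 271⁻¹ ≡ 253.
x ≡ 271⁻¹·432 ≡ 253·432 ≡ 300 (mod 879).

300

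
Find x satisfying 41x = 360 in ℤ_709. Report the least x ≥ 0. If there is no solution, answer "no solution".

First find gcd(41, 709):
709 = 17×41 + 12
41 = 3×12 + 5
12 = 2×5 + 2
5 = 2×2 + 1
2 = 2×1 + 0
gcd = 1, so a unique solution mod 709 exists.
Back-substitute for the Bézout coefficients:
1 = 5 − 2·2
1 = −2·12 + 5·5
1 = 5·41 − 17·12
1 = −17·709 + 294·41
So 41·(294) ≡ 1 (mod 709), giving 41⁻¹ ≡ 294.
x ≡ 41⁻¹·360 ≡ 294·360 ≡ 199 (mod 709).

199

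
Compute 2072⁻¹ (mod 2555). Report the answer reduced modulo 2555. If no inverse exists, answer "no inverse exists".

Euclidean algorithm on 2555, 2072:
2555 = 1*2072 + 483
2072 = 4*483 + 140
483 = 3*140 + 63
140 = 2*63 + 14
63 = 4*14 + 7
14 = 2*7 + 0
gcd(2072, 2555) = 7 ≠ 1, so 2072 has no multiplicative inverse modulo 2555.

no inverse exists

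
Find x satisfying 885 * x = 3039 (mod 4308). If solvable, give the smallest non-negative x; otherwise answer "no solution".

719

First find gcd(885, 4308):
4308 = 4*885 + 768
885 = 1*768 + 117
768 = 6*117 + 66
117 = 1*66 + 51
66 = 1*51 + 15
51 = 3*15 + 6
15 = 2*6 + 3
6 = 2*3 + 0
gcd = 3 and 3 | 3039, so solutions exist. Divide through by 3: 295x ≡ 1013 (mod 1436).
Now find 295⁻¹ mod 1436:
1436 = 4*295 + 256
295 = 1*256 + 39
256 = 6*39 + 22
39 = 1*22 + 17
22 = 1*17 + 5
17 = 3*5 + 2
5 = 2*2 + 1
2 = 2*1 + 0
Back-substitute:
1 = 5 − 2·2
1 = −2·17 + 7·5
1 = 7·22 − 9·17
1 = −9·39 + 16·22
1 = 16·256 − 105·39
1 = −105·295 + 121·256
1 = 121·1436 − 589·295
So 295·(-589) ≡ 1 (mod 1436), i.e. 295⁻¹ ≡ 847.
Then x ≡ 847·1013 ≡ 719 (mod 1436); the smallest non-negative solution is x = 719.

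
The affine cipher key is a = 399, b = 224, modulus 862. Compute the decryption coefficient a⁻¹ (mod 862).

Apply the Euclidean algorithm to 862 and 399:
862 = 2*399 + 64
399 = 6*64 + 15
64 = 4*15 + 4
15 = 3*4 + 3
4 = 1*3 + 1
3 = 3*1 + 0
gcd = 1, so the inverse exists. Back-substitute:
1 = 4 − 3
1 = −15 + 4·4
1 = 4·64 − 17·15
1 = −17·399 + 106·64
1 = 106·862 − 229·399
So 399·(-229) ≡ 1 (mod 862), and -229 ≡ 633 (mod 862).

633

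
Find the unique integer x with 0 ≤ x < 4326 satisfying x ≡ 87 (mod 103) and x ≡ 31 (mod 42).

Write x = 87 + 103·k. Then 103·k ≡ 31 − 87 ≡ 28 (mod 42).
Need 103⁻¹ mod 42. Extended Euclid on (42, 19):
42 = 2×19 + 4
19 = 4×4 + 3
4 = 1×3 + 1
3 = 3×1 + 0
Back-substitute:
1 = 4 − 3
1 = −19 + 5·4
1 = 5·42 − 11·19
103⁻¹ ≡ 31 (mod 42), so k ≡ 31·28 ≡ 28 (mod 42).
x = 87 + 103·28 = 2971.

2971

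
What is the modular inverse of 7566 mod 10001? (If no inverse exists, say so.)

3372

Run Euclid on (10001, 7566):
10001 = 1*7566 + 2435
7566 = 3*2435 + 261
2435 = 9*261 + 86
261 = 3*86 + 3
86 = 28*3 + 2
3 = 1*2 + 1
2 = 2*1 + 0
The gcd is 1. Working backward:
1 = 3 − 2
1 = −86 + 29·3
1 = 29·261 − 88·86
1 = −88·2435 + 821·261
1 = 821·7566 − 2551·2435
1 = −2551·10001 + 3372·7566
So 7566·3372 ≡ 1 (mod 10001).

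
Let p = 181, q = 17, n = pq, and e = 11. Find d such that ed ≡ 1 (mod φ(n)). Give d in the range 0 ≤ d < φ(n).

1571

φ(n) = (p−1)(q−1) = 180·16 = 2880.
Need d with 11·d ≡ 1 (mod 2880). Apply the extended Euclidean algorithm:
2880 = 261*11 + 9
11 = 1*9 + 2
9 = 4*2 + 1
2 = 2*1 + 0
Back-substitute:
1 = 9 − 4·2
1 = −4·11 + 5·9
1 = 5·2880 − 1309·11
So 11·(-1309) ≡ 1 (mod 2880), hence d ≡ -1309 ≡ 1571 (mod 2880).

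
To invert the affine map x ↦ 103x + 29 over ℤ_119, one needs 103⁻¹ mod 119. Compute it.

52

gcd(119, 103) by repeated division:
119 = 1×103 + 16
103 = 6×16 + 7
16 = 2×7 + 2
7 = 3×2 + 1
2 = 2×1 + 0
gcd = 1, so the inverse exists. Back-substitute:
1 = 7 − 3·2
1 = −3·16 + 7·7
1 = 7·103 − 45·16
1 = −45·119 + 52·103
So 103·52 ≡ 1 (mod 119).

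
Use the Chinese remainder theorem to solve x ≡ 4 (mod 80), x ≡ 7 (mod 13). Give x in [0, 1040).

644

Write x = 4 + 80·k. Then 80·k ≡ 7 − 4 ≡ 3 (mod 13).
Need 80⁻¹ mod 13. Extended Euclid on (13, 2):
13 = 6*2 + 1
2 = 2*1 + 0
Back-substitute:
1 = 13 − 6·2
80⁻¹ ≡ 7 (mod 13), so k ≡ 7·3 ≡ 8 (mod 13).
x = 4 + 80·8 = 644.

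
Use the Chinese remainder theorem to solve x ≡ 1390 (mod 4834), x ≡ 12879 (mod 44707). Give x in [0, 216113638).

Write x = 1390 + 4834·k. Then 4834·k ≡ 12879 − 1390 ≡ 11489 (mod 44707).
Need 4834⁻¹ mod 44707. Extended Euclid on (44707, 4834):
44707 = 9×4834 + 1201
4834 = 4×1201 + 30
1201 = 40×30 + 1
30 = 30×1 + 0
Back-substitute:
1 = 1201 − 40·30
1 = −40·4834 + 161·1201
1 = 161·44707 − 1489·4834
4834⁻¹ ≡ 43218 (mod 44707), so k ≡ 43218·11489 ≡ 15660 (mod 44707).
x = 1390 + 4834·15660 = 75701830.

75701830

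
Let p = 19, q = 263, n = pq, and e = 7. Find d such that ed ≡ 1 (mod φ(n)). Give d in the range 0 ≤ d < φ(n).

φ(n) = (p−1)(q−1) = 18·262 = 4716.
Need d with 7·d ≡ 1 (mod 4716). Apply the extended Euclidean algorithm:
4716 = 673·7 + 5
7 = 1·5 + 2
5 = 2·2 + 1
2 = 2·1 + 0
Back-substitute:
1 = 5 − 2·2
1 = −2·7 + 3·5
1 = 3·4716 − 2021·7
So 7·(-2021) ≡ 1 (mod 4716), hence d ≡ -2021 ≡ 2695 (mod 4716).

2695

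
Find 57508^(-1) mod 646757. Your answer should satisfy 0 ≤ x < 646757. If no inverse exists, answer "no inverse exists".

465634

gcd(646757, 57508) by repeated division:
646757 = 11×57508 + 14169
57508 = 4×14169 + 832
14169 = 17×832 + 25
832 = 33×25 + 7
25 = 3×7 + 4
7 = 1×4 + 3
4 = 1×3 + 1
3 = 3×1 + 0
Since gcd(57508, 646757) = 1, back-substitute to write 1 as a combination:
1 = 4 − 3
1 = −7 + 2·4
1 = 2·25 − 7·7
1 = −7·832 + 233·25
1 = 233·14169 − 3968·832
1 = −3968·57508 + 16105·14169
1 = 16105·646757 − 181123·57508
So 57508·(-181123) ≡ 1 (mod 646757), and -181123 ≡ 465634 (mod 646757).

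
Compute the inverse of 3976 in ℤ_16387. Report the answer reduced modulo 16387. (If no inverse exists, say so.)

Euclidean algorithm on 16387, 3976:
16387 = 4·3976 + 483
3976 = 8·483 + 112
483 = 4·112 + 35
112 = 3·35 + 7
35 = 5·7 + 0
gcd(3976, 16387) = 7 ≠ 1, so 3976 has no multiplicative inverse modulo 16387.

no inverse exists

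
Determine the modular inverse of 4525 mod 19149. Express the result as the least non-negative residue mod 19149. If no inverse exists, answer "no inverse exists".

Extended Euclidean algorithm:
19149 = 4·4525 + 1049
4525 = 4·1049 + 329
1049 = 3·329 + 62
329 = 5·62 + 19
62 = 3·19 + 5
19 = 3·5 + 4
5 = 1·4 + 1
4 = 4·1 + 0
The gcd is 1. Working backward:
1 = 5 − 4
1 = −19 + 4·5
1 = 4·62 − 13·19
1 = −13·329 + 69·62
1 = 69·1049 − 220·329
1 = −220·4525 + 949·1049
1 = 949·19149 − 4016·4525
Thus 4525·(-4016) ≡ 1 (mod 19149); reducing, -4016 mod 19149 = 15133.

15133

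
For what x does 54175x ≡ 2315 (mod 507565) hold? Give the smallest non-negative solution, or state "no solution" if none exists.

73912

First find gcd(54175, 507565):
507565 = 9*54175 + 19990
54175 = 2*19990 + 14195
19990 = 1*14195 + 5795
14195 = 2*5795 + 2605
5795 = 2*2605 + 585
2605 = 4*585 + 265
585 = 2*265 + 55
265 = 4*55 + 45
55 = 1*45 + 10
45 = 4*10 + 5
10 = 2*5 + 0
gcd = 5 and 5 | 2315, so solutions exist. Divide through by 5: 10835x ≡ 463 (mod 101513).
Now find 10835⁻¹ mod 101513:
101513 = 9*10835 + 3998
10835 = 2*3998 + 2839
3998 = 1*2839 + 1159
2839 = 2*1159 + 521
1159 = 2*521 + 117
521 = 4*117 + 53
117 = 2*53 + 11
53 = 4*11 + 9
11 = 1*9 + 2
9 = 4*2 + 1
2 = 2*1 + 0
Back-substitute:
1 = 9 − 4·2
1 = −4·11 + 5·9
1 = 5·53 − 24·11
1 = −24·117 + 53·53
1 = 53·521 − 236·117
1 = −236·1159 + 525·521
1 = 525·2839 − 1286·1159
1 = −1286·3998 + 1811·2839
1 = 1811·10835 − 4908·3998
1 = −4908·101513 + 45983·10835
So 10835⁻¹ ≡ 45983 (mod 101513).
Then x ≡ 45983·463 ≡ 73912 (mod 101513); the smallest non-negative solution is x = 73912.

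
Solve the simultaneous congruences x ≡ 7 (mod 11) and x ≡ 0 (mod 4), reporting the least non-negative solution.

Write x = 7 + 11·k. Then 11·k ≡ 0 − 7 ≡ 1 (mod 4).
Need 11⁻¹ mod 4. Extended Euclid on (4, 3):
4 = 1·3 + 1
3 = 3·1 + 0
Back-substitute:
1 = 4 − 3
11⁻¹ ≡ 3 (mod 4), so k ≡ 3·1 ≡ 3 (mod 4).
x = 7 + 11·3 = 40.

40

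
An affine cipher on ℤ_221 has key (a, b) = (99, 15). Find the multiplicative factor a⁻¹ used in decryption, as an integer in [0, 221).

96

gcd(221, 99) by repeated division:
221 = 2*99 + 23
99 = 4*23 + 7
23 = 3*7 + 2
7 = 3*2 + 1
2 = 2*1 + 0
Since gcd(99, 221) = 1, back-substitute to write 1 as a combination:
1 = 7 − 3·2
1 = −3·23 + 10·7
1 = 10·99 − 43·23
1 = −43·221 + 96·99
So 99·96 ≡ 1 (mod 221).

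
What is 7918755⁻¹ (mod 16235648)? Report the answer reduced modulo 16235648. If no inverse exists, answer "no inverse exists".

Euclidean algorithm on 16235648, 7918755:
16235648 = 2*7918755 + 398138
7918755 = 19*398138 + 354133
398138 = 1*354133 + 44005
354133 = 8*44005 + 2093
44005 = 21*2093 + 52
2093 = 40*52 + 13
52 = 4*13 + 0
gcd(7918755, 16235648) = 13 ≠ 1, so 7918755 has no multiplicative inverse modulo 16235648.

no inverse exists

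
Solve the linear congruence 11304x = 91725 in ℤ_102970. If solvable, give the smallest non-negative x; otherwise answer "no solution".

no solution

gcd(11304, 102970):
102970 = 9·11304 + 1234
11304 = 9·1234 + 198
1234 = 6·198 + 46
198 = 4·46 + 14
46 = 3·14 + 4
14 = 3·4 + 2
4 = 2·2 + 0
gcd = 2, but 2 ∤ 91725, so the congruence has no solution.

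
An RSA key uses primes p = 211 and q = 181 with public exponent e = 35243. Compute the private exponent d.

φ(n) = (p−1)(q−1) = 210·180 = 37800.
Need d with 35243·d ≡ 1 (mod 37800). Apply the extended Euclidean algorithm:
37800 = 1*35243 + 2557
35243 = 13*2557 + 2002
2557 = 1*2002 + 555
2002 = 3*555 + 337
555 = 1*337 + 218
337 = 1*218 + 119
218 = 1*119 + 99
119 = 1*99 + 20
99 = 4*20 + 19
20 = 1*19 + 1
19 = 19*1 + 0
Back-substitute:
1 = 20 − 19
1 = −99 + 5·20
1 = 5·119 − 6·99
1 = −6·218 + 11·119
1 = 11·337 − 17·218
1 = −17·555 + 28·337
1 = 28·2002 − 101·555
1 = −101·2557 + 129·2002
1 = 129·35243 − 1778·2557
1 = −1778·37800 + 1907·35243
So 35243·1907 ≡ 1 (mod 37800), hence d = 1907.

1907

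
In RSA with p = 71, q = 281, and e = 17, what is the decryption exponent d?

φ(n) = (p−1)(q−1) = 70·280 = 19600.
Need d with 17·d ≡ 1 (mod 19600). Apply the extended Euclidean algorithm:
19600 = 1152·17 + 16
17 = 1·16 + 1
16 = 16·1 + 0
Back-substitute:
1 = 17 − 16
1 = −19600 + 1153·17
So 17·1153 ≡ 1 (mod 19600), hence d = 1153.

1153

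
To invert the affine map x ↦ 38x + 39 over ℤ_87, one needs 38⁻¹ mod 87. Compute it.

Apply the Euclidean algorithm to 87 and 38:
87 = 2*38 + 11
38 = 3*11 + 5
11 = 2*5 + 1
5 = 5*1 + 0
The gcd is 1. Working backward:
1 = 11 − 2·5
1 = −2·38 + 7·11
1 = 7·87 − 16·38
Hence 38⁻¹ ≡ -16 ≡ 71 (mod 87).

71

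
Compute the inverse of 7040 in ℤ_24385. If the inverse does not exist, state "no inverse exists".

no inverse exists

Euclidean algorithm on 24385, 7040:
24385 = 3·7040 + 3265
7040 = 2·3265 + 510
3265 = 6·510 + 205
510 = 2·205 + 100
205 = 2·100 + 5
100 = 20·5 + 0
gcd(7040, 24385) = 5 ≠ 1, so 7040 has no multiplicative inverse modulo 24385.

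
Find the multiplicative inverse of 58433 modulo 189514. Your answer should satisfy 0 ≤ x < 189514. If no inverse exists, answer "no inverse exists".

Extended Euclidean algorithm:
189514 = 3*58433 + 14215
58433 = 4*14215 + 1573
14215 = 9*1573 + 58
1573 = 27*58 + 7
58 = 8*7 + 2
7 = 3*2 + 1
2 = 2*1 + 0
The gcd is 1. Working backward:
1 = 7 − 3·2
1 = −3·58 + 25·7
1 = 25·1573 − 678·58
1 = −678·14215 + 6127·1573
1 = 6127·58433 − 25186·14215
1 = −25186·189514 + 81685·58433
So 58433·81685 ≡ 1 (mod 189514).

81685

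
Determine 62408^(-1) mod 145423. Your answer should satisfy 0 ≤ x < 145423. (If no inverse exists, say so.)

gcd(145423, 62408) by repeated division:
145423 = 2×62408 + 20607
62408 = 3×20607 + 587
20607 = 35×587 + 62
587 = 9×62 + 29
62 = 2×29 + 4
29 = 7×4 + 1
4 = 4×1 + 0
Since gcd(62408, 145423) = 1, back-substitute to write 1 as a combination:
1 = 29 − 7·4
1 = −7·62 + 15·29
1 = 15·587 − 142·62
1 = −142·20607 + 4985·587
1 = 4985·62408 − 15097·20607
1 = −15097·145423 + 35179·62408
So 62408·35179 ≡ 1 (mod 145423).

35179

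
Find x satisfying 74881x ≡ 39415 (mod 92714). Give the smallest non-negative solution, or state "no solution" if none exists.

First find gcd(74881, 92714):
92714 = 1×74881 + 17833
74881 = 4×17833 + 3549
17833 = 5×3549 + 88
3549 = 40×88 + 29
88 = 3×29 + 1
29 = 29×1 + 0
gcd = 1, so a unique solution mod 92714 exists.
Back-substitute for the Bézout coefficients:
1 = 88 − 3·29
1 = −3·3549 + 121·88
1 = 121·17833 − 608·3549
1 = −608·74881 + 2553·17833
1 = 2553·92714 − 3161·74881
So 74881·(-3161) ≡ 1 (mod 92714), giving 74881⁻¹ ≡ 89553.
x ≡ 74881⁻¹·39415 ≡ 89553·39415 ≡ 16801 (mod 92714).

16801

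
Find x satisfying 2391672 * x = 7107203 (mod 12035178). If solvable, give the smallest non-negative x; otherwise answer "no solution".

gcd(2391672, 12035178):
12035178 = 5×2391672 + 76818
2391672 = 31×76818 + 10314
76818 = 7×10314 + 4620
10314 = 2×4620 + 1074
4620 = 4×1074 + 324
1074 = 3×324 + 102
324 = 3×102 + 18
102 = 5×18 + 12
18 = 1×12 + 6
12 = 2×6 + 0
gcd = 6, but 6 ∤ 7107203, so the congruence has no solution.

no solution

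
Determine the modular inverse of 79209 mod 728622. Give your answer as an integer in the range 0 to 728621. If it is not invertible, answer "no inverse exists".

Euclidean algorithm on 728622, 79209:
728622 = 9·79209 + 15741
79209 = 5·15741 + 504
15741 = 31·504 + 117
504 = 4·117 + 36
117 = 3·36 + 9
36 = 4·9 + 0
The gcd is 9, not 1, hence no inverse exists.

no inverse exists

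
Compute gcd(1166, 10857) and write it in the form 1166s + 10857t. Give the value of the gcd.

Repeated division:
10857 = 9×1166 + 363
1166 = 3×363 + 77
363 = 4×77 + 55
77 = 1×55 + 22
55 = 2×22 + 11
22 = 2×11 + 0
gcd(1166, 10857) = 11.
Express as a combination:
11 = 55 − 2·22
11 = −2·77 + 3·55
11 = 3·363 − 14·77
11 = −14·1166 + 45·363
11 = 45·10857 − 419·1166
So 11 = (45)·10857 + (-419)·1166.

11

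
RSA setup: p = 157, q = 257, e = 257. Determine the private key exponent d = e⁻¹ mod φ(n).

35585

φ(n) = (p−1)(q−1) = 156·256 = 39936.
Need d with 257·d ≡ 1 (mod 39936). Apply the extended Euclidean algorithm:
39936 = 155×257 + 101
257 = 2×101 + 55
101 = 1×55 + 46
55 = 1×46 + 9
46 = 5×9 + 1
9 = 9×1 + 0
Back-substitute:
1 = 46 − 5·9
1 = −5·55 + 6·46
1 = 6·101 − 11·55
1 = −11·257 + 28·101
1 = 28·39936 − 4351·257
So 257·(-4351) ≡ 1 (mod 39936), hence d ≡ -4351 ≡ 35585 (mod 39936).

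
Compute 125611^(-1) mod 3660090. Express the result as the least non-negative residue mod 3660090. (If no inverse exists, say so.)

Run Euclid on (3660090, 125611):
3660090 = 29·125611 + 17371
125611 = 7·17371 + 4014
17371 = 4·4014 + 1315
4014 = 3·1315 + 69
1315 = 19·69 + 4
69 = 17·4 + 1
4 = 4·1 + 0
The gcd is 1. Working backward:
1 = 69 − 17·4
1 = −17·1315 + 324·69
1 = 324·4014 − 989·1315
1 = −989·17371 + 4280·4014
1 = 4280·125611 − 30949·17371
1 = −30949·3660090 + 901801·125611
So 125611·901801 ≡ 1 (mod 3660090).

901801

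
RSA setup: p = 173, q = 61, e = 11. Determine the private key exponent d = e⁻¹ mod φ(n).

φ(n) = (p−1)(q−1) = 172·60 = 10320.
Need d with 11·d ≡ 1 (mod 10320). Apply the extended Euclidean algorithm:
10320 = 938×11 + 2
11 = 5×2 + 1
2 = 2×1 + 0
Back-substitute:
1 = 11 − 5·2
1 = −5·10320 + 4691·11
So 11·4691 ≡ 1 (mod 10320), hence d = 4691.

4691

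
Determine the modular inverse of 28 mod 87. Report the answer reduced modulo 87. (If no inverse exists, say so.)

Run Euclid on (87, 28):
87 = 3*28 + 3
28 = 9*3 + 1
3 = 3*1 + 0
gcd = 1, so the inverse exists. Back-substitute:
1 = 28 − 9·3
1 = −9·87 + 28·28
So 28·28 ≡ 1 (mod 87).

28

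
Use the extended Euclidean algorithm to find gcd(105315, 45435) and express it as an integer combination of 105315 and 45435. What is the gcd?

15

Repeated division:
105315 = 2×45435 + 14445
45435 = 3×14445 + 2100
14445 = 6×2100 + 1845
2100 = 1×1845 + 255
1845 = 7×255 + 60
255 = 4×60 + 15
60 = 4×15 + 0
gcd(105315, 45435) = 15.
Back-substituting:
15 = 255 − 4·60
15 = −4·1845 + 29·255
15 = 29·2100 − 33·1845
15 = −33·14445 + 227·2100
15 = 227·45435 − 714·14445
15 = −714·105315 + 1655·45435
So 15 = (-714)·105315 + (1655)·45435.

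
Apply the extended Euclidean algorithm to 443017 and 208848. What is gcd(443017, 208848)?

Apply Euclid's algorithm to 443017 and 208848:
443017 = 2×208848 + 25321
208848 = 8×25321 + 6280
25321 = 4×6280 + 201
6280 = 31×201 + 49
201 = 4×49 + 5
49 = 9×5 + 4
5 = 1×4 + 1
4 = 4×1 + 0
gcd(443017, 208848) = 1.
Express as a combination:
1 = 5 − 4
1 = −49 + 10·5
1 = 10·201 − 41·49
1 = −41·6280 + 1281·201
1 = 1281·25321 − 5165·6280
1 = −5165·208848 + 42601·25321
1 = 42601·443017 − 90367·208848
So 1 = (42601)·443017 + (-90367)·208848.

1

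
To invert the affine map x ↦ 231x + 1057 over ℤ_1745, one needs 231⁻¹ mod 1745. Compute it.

gcd(1745, 231) by repeated division:
1745 = 7×231 + 128
231 = 1×128 + 103
128 = 1×103 + 25
103 = 4×25 + 3
25 = 8×3 + 1
3 = 3×1 + 0
Since gcd(231, 1745) = 1, back-substitute to write 1 as a combination:
1 = 25 − 8·3
1 = −8·103 + 33·25
1 = 33·128 − 41·103
1 = −41·231 + 74·128
1 = 74·1745 − 559·231
Thus 231·(-559) ≡ 1 (mod 1745); reducing, -559 mod 1745 = 1186.

1186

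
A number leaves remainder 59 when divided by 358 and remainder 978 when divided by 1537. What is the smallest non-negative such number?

291471

Write x = 59 + 358·k. Then 358·k ≡ 978 − 59 ≡ 919 (mod 1537).
Need 358⁻¹ mod 1537. Extended Euclid on (1537, 358):
1537 = 4*358 + 105
358 = 3*105 + 43
105 = 2*43 + 19
43 = 2*19 + 5
19 = 3*5 + 4
5 = 1*4 + 1
4 = 4*1 + 0
Back-substitute:
1 = 5 − 4
1 = −19 + 4·5
1 = 4·43 − 9·19
1 = −9·105 + 22·43
1 = 22·358 − 75·105
1 = −75·1537 + 322·358
358⁻¹ ≡ 322 (mod 1537), so k ≡ 322·919 ≡ 814 (mod 1537).
x = 59 + 358·814 = 291471.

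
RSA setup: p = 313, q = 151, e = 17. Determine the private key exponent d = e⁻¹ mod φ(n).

φ(n) = (p−1)(q−1) = 312·150 = 46800.
Need d with 17·d ≡ 1 (mod 46800). Apply the extended Euclidean algorithm:
46800 = 2752·17 + 16
17 = 1·16 + 1
16 = 16·1 + 0
Back-substitute:
1 = 17 − 16
1 = −46800 + 2753·17
So 17·2753 ≡ 1 (mod 46800), hence d = 2753.

2753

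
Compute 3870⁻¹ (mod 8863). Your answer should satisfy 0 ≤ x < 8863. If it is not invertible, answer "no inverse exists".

Run Euclid on (8863, 3870):
8863 = 2×3870 + 1123
3870 = 3×1123 + 501
1123 = 2×501 + 121
501 = 4×121 + 17
121 = 7×17 + 2
17 = 8×2 + 1
2 = 2×1 + 0
The gcd is 1. Working backward:
1 = 17 − 8·2
1 = −8·121 + 57·17
1 = 57·501 − 236·121
1 = −236·1123 + 529·501
1 = 529·3870 − 1823·1123
1 = −1823·8863 + 4175·3870
So 3870·4175 ≡ 1 (mod 8863).

4175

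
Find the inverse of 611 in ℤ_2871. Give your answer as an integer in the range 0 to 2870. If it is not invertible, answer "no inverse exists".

gcd(2871, 611) by repeated division:
2871 = 4×611 + 427
611 = 1×427 + 184
427 = 2×184 + 59
184 = 3×59 + 7
59 = 8×7 + 3
7 = 2×3 + 1
3 = 3×1 + 0
Since gcd(611, 2871) = 1, back-substitute to write 1 as a combination:
1 = 7 − 2·3
1 = −2·59 + 17·7
1 = 17·184 − 53·59
1 = −53·427 + 123·184
1 = 123·611 − 176·427
1 = −176·2871 + 827·611
So 611·827 ≡ 1 (mod 2871).

827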